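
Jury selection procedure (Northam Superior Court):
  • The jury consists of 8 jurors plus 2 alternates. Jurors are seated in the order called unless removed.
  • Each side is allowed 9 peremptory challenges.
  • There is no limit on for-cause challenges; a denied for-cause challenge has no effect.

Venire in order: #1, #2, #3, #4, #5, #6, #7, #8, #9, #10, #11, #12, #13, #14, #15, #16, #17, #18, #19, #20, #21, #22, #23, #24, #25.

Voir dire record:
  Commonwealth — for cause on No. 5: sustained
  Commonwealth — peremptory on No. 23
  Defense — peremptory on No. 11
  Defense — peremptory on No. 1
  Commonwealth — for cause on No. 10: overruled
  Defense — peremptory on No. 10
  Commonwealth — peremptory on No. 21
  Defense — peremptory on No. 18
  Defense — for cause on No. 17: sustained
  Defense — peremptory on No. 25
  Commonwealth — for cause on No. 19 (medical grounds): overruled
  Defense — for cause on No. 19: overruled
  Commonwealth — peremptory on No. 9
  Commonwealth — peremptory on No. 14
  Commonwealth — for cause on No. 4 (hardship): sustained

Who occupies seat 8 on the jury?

Removed: #1, #4, #5, #9, #10, #11, #14, #17, #18, #21, #23, #25. (#19 stays — for-cause denied.)
Filling seats in venire order through position 8: #2, #3, #6, #7, #8, #12, #13, #15.
So seat 8 is #15.

15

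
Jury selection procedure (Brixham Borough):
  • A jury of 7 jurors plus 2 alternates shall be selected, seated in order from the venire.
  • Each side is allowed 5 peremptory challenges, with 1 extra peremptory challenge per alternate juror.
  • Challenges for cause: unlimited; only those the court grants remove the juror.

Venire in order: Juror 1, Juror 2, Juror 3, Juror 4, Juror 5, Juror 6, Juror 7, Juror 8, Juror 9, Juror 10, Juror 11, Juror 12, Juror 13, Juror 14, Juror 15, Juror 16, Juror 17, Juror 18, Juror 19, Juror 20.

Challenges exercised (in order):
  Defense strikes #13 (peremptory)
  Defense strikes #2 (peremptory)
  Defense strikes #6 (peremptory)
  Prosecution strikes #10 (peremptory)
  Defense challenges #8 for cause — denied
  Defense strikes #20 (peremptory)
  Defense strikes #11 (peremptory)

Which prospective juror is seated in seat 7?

9

Removed: #2, #6, #10, #11, #13, #20. (#8 stays — for-cause denied.)
Seating in order: seats 1–7 → #1, #3, #4, #5, #7, #8, #9; alternates → #12, #14.
So seat 7 is #9.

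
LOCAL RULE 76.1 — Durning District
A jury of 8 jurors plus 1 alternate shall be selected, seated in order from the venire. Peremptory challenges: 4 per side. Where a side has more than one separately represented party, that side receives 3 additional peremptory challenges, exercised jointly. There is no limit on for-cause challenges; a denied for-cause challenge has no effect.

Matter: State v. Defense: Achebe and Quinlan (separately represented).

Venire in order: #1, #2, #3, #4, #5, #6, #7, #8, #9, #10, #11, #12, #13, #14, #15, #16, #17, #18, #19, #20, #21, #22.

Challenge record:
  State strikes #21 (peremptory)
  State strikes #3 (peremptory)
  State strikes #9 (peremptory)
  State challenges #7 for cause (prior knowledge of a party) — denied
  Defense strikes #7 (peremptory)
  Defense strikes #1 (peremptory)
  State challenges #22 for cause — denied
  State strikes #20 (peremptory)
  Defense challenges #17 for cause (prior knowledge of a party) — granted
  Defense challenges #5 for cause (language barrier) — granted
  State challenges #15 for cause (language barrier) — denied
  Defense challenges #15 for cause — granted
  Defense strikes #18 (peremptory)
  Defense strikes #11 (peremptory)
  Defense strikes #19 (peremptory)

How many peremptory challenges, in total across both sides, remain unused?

2

State allotment: 4. Defense allotment: 4 base + 3 multi-party = 7.
State peremptories used: #21, #3, #9, #20 — 4 (for-cause on #7, #22, #15 don't count).
Defense peremptories used: #7, #1, #18, #11, #19 — 5 (for-cause on #17, #5, #15 don't count).
Remaining: (4 − 4) + (7 − 5) = 2.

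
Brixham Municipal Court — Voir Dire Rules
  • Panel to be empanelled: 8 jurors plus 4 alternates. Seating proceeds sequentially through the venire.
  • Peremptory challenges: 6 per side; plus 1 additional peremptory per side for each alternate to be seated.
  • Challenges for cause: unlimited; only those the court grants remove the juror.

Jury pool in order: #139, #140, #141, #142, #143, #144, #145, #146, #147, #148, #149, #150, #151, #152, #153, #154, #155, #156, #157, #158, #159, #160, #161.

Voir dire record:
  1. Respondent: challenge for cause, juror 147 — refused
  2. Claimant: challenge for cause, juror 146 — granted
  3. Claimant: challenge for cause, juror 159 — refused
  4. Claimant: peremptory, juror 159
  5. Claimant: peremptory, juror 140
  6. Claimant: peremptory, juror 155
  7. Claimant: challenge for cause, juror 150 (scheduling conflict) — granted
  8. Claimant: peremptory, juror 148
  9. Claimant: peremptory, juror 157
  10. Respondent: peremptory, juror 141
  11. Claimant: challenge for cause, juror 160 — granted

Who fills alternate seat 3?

Removed: #140, #141, #146, #148, #150, #155, #157, #159, #160. (#147 stays — for-cause denied.)
Seating in order: seats 1–8 → #139, #142, #143, #144, #145, #147, #149, #151; alternates → #152, #153, #154, #156.
So alternate 3 is #154.

154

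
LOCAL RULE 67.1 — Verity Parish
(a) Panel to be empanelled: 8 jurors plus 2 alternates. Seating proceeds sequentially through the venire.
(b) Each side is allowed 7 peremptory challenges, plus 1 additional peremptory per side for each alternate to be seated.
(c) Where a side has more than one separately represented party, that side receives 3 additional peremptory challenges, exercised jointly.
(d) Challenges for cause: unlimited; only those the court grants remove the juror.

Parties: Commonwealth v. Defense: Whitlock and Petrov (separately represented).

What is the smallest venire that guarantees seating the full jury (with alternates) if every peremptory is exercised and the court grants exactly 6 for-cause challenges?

37

Seats to fill: 8 + 2 alternates = 10.
Peremptories — Commonwealth: 7 + 1×2 = 9; Defense: 7 + 1×2 + 3 = 12; total 21.
For-cause removals: 6.
Minimum venire: 10 + 21 + 6 = 37.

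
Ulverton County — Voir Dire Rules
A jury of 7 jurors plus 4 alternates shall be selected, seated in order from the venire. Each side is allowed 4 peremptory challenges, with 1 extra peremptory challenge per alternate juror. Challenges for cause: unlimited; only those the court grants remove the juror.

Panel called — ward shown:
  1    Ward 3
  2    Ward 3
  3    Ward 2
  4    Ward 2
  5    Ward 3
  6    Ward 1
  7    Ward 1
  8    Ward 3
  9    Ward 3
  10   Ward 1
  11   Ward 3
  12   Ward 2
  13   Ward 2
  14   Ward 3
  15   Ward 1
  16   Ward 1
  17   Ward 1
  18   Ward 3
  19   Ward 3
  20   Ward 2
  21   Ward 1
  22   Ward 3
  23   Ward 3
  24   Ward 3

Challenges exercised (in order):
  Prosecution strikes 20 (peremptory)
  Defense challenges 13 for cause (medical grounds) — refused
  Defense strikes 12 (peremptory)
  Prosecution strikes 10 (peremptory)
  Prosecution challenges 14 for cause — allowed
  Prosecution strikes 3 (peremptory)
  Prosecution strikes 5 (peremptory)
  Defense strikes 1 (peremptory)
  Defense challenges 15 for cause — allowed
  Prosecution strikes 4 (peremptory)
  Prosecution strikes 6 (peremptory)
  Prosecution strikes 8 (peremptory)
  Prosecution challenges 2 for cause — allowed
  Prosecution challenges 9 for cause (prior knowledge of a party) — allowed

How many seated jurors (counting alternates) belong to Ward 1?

Removed: #1, #2, #3, #4, #5, #6, #8, #9, #10, #12, #14, #15, #20.
Seated (11 incl. alternates): #7, #11, #13, #16, #17, #18, #19, #21, #22, #23, #24.
Of those, in Ward 1: #7, #16, #17, #21 → 4.

4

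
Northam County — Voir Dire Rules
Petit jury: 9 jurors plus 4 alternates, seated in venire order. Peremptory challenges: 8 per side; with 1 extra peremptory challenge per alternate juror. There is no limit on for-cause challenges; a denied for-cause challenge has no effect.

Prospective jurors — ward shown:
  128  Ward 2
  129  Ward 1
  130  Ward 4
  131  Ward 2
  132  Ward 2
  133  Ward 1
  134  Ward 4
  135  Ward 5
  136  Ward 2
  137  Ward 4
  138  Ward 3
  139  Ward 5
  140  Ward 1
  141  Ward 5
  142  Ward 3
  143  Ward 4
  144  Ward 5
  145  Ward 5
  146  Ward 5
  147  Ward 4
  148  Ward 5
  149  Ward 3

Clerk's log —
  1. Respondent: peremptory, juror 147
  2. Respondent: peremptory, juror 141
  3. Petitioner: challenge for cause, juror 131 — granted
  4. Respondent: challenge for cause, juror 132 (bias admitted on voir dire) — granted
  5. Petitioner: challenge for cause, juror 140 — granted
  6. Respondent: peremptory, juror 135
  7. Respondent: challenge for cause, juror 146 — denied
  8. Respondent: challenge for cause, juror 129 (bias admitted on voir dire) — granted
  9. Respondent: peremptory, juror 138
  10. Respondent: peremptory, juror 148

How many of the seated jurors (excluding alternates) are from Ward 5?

Removed: #129, #131, #132, #135, #138, #140, #141, #147, #148.
Seated jurors 1–9: #128, #130, #133, #134, #136, #137, #139, #142, #143 (alternates #144, #145, #146, #149 not counted).
Of those, in Ward 5: #139 → 1.

1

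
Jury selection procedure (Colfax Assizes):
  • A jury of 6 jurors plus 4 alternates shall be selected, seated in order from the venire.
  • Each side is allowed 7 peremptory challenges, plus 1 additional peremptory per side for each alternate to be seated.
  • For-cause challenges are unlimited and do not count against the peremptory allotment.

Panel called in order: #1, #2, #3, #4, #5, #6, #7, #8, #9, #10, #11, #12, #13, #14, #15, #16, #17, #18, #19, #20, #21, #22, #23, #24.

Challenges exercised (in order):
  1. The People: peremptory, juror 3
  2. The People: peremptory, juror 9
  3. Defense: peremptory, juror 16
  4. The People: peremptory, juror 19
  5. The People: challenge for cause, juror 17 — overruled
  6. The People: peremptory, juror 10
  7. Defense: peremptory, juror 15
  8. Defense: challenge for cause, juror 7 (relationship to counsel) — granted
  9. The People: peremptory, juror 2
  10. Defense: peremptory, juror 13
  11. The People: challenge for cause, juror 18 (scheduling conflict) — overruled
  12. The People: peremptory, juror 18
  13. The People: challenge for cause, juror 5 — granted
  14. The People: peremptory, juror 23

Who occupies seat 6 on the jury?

Removed: #2, #3, #5, #7, #9, #10, #13, #15, #16, #18, #19, #23. (#17 stays — for-cause denied.)
Seating in order: seats 1–6 → #1, #4, #6, #8, #11, #12; alternates → #14, #17, #20, #21.
So seat 6 is #12.

12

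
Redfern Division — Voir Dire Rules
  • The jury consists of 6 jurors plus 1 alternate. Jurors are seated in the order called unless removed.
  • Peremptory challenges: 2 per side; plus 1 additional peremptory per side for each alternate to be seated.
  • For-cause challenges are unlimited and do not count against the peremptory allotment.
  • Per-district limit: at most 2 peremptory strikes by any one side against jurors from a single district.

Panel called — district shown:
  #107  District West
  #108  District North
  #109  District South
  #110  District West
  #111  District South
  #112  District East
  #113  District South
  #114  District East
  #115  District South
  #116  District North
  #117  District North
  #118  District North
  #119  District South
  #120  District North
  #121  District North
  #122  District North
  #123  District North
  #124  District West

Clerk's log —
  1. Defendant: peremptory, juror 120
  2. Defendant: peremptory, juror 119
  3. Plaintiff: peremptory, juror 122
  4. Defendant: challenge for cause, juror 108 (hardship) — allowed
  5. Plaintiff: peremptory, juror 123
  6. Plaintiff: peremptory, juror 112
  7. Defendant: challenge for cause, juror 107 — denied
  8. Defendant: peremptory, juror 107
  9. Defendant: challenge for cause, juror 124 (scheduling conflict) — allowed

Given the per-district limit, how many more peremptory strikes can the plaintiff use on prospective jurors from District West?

Plaintiff peremptories so far: #122, #123, #112 — 3 of 3 used, 0 left overall.
Against District West: none yet — per-district cap 2 leaves 2.
Binding limit: min(0, 2) = 0.

0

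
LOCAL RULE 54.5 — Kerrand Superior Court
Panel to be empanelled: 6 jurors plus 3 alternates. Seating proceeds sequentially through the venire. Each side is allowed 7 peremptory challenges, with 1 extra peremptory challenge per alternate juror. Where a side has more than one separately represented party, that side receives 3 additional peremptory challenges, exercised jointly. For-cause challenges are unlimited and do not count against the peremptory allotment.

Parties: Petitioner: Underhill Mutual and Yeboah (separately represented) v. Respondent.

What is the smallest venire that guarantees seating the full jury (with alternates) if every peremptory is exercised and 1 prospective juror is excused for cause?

Seats to fill: 6 + 3 alternates = 9.
Peremptories — Petitioner: 7 + 1×3 + 3 = 13; Respondent: 7 + 1×3 = 10; total 23.
For-cause removals: 1.
Minimum venire: 9 + 23 + 1 = 33.

33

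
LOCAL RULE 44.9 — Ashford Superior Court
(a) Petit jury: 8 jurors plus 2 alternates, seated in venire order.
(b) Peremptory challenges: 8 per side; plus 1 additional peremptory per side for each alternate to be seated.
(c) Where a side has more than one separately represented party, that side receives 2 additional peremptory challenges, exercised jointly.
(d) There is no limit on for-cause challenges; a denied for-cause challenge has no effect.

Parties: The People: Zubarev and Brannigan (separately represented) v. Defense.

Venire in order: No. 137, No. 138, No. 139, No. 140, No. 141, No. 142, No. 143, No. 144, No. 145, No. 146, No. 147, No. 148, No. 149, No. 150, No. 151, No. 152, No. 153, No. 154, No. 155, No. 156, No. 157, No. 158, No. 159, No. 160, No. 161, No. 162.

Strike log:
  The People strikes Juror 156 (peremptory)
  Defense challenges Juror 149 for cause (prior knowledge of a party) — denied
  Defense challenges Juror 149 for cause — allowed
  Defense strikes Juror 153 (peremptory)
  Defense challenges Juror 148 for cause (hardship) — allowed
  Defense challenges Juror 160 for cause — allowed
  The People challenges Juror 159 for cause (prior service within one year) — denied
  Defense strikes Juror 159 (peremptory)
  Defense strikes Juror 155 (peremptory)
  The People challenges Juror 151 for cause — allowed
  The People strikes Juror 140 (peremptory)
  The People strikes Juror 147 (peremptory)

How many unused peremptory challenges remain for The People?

9

The People allotment: 8 base + 1 × 2 alternates + 2 multi-party = 12.
The People peremptories used: #156, #140, #147 — 3 (for-cause on #159, #151 don't count).
Remaining: 12 − 3 = 9.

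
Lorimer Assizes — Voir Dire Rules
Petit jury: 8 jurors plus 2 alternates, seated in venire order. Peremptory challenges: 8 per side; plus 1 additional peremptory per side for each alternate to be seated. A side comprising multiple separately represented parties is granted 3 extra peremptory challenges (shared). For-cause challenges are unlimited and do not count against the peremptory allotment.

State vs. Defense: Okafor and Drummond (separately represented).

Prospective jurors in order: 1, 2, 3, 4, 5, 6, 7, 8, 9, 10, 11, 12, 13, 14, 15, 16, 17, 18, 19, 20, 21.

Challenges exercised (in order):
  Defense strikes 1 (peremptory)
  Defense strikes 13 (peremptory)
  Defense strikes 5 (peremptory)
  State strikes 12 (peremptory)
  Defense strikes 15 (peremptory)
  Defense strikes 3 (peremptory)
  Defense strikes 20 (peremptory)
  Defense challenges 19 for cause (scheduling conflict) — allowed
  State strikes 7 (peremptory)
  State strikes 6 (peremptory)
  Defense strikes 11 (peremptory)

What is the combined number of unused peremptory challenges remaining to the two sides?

State allotment: 8 base + 1 × 2 alternates = 10. Defense allotment: 8 base + 1 × 2 alternates + 3 multi-party = 13.
State peremptories used: #12, #7, #6 — 3.
Defense peremptories used: #1, #13, #5, #15, #3, #20, #11 — 7 (the for-cause on #19 doesn't count).
Remaining: (10 − 3) + (13 − 7) = 13.

13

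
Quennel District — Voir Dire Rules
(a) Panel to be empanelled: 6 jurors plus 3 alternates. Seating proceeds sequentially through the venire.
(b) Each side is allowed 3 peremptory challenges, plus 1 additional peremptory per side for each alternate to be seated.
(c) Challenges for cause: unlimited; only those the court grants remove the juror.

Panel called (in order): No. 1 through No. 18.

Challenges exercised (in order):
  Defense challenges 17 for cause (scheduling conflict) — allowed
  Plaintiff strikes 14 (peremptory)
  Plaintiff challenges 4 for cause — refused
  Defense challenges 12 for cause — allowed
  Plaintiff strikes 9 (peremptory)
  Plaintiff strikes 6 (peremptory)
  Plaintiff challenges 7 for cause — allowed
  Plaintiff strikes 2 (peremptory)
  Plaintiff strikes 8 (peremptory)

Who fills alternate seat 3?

Removed: #2, #6, #7, #8, #9, #12, #14, #17. (#4 stays — for-cause denied.)
Filling seats in venire order through position 9: #1, #3, #4, #5, #10, #11, #13, #15, #16.
So alternate 3 is #16.

16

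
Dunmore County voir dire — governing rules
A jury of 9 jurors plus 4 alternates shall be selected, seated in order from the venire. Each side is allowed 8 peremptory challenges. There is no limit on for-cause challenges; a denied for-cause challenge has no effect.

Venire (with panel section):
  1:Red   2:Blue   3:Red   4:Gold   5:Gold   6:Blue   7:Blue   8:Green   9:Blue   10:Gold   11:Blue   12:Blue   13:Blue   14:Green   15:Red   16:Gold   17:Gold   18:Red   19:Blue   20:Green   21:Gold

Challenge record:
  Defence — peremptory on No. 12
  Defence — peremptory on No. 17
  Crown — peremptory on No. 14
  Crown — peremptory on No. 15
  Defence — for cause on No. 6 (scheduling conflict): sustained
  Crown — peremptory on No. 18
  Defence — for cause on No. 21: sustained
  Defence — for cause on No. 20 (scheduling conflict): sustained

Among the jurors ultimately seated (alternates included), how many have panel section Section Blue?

6

Removed: #6, #12, #14, #15, #17, #18, #20, #21.
Seated (13 incl. alternates): #1, #2, #3, #4, #5, #7, #8, #9, #10, #11, #13, #16, #19.
Of those, in Section Blue: #2, #7, #9, #11, #13, #19 → 6.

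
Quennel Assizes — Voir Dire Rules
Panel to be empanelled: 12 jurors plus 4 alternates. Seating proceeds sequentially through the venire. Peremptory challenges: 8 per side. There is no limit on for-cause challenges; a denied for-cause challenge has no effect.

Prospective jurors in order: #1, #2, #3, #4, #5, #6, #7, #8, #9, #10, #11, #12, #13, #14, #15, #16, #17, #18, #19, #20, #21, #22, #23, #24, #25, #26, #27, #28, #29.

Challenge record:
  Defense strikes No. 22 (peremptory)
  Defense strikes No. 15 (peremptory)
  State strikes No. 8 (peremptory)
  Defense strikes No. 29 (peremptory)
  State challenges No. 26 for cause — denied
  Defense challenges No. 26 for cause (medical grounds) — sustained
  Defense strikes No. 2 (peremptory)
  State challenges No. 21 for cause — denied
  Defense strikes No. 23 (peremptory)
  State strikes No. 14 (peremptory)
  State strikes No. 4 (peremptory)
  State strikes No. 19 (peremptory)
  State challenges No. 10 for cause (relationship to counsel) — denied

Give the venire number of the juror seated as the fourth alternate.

24

Removed: #2, #4, #8, #14, #15, #19, #22, #23, #26, #29. (#10, #21 stay — for-cause denied.)
Seating in order: seats 1–12 → #1, #3, #5, #6, #7, #9, #10, #11, #12, #13, #16, #17; alternates → #18, #20, #21, #24.
So alternate 4 is #24.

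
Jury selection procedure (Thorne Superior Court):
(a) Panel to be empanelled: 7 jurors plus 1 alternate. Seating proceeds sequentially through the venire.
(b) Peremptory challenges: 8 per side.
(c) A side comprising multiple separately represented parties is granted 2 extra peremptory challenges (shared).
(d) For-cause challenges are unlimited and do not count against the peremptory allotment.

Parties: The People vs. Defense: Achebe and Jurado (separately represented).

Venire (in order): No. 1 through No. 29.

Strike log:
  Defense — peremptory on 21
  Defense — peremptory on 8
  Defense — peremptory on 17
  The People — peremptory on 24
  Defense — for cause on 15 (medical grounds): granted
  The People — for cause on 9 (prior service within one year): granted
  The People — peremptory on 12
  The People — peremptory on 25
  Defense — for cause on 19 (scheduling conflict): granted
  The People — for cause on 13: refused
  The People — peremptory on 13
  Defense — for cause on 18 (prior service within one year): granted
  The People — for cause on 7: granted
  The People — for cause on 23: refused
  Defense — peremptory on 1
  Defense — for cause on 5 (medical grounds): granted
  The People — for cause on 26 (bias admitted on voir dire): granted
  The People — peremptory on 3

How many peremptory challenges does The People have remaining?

The People allotment: 8.
The People peremptories used: #24, #12, #25, #13, #3 — 5 (for-cause on #9, #13, #7, #23, #26 don't count).
Remaining: 8 − 5 = 3.

3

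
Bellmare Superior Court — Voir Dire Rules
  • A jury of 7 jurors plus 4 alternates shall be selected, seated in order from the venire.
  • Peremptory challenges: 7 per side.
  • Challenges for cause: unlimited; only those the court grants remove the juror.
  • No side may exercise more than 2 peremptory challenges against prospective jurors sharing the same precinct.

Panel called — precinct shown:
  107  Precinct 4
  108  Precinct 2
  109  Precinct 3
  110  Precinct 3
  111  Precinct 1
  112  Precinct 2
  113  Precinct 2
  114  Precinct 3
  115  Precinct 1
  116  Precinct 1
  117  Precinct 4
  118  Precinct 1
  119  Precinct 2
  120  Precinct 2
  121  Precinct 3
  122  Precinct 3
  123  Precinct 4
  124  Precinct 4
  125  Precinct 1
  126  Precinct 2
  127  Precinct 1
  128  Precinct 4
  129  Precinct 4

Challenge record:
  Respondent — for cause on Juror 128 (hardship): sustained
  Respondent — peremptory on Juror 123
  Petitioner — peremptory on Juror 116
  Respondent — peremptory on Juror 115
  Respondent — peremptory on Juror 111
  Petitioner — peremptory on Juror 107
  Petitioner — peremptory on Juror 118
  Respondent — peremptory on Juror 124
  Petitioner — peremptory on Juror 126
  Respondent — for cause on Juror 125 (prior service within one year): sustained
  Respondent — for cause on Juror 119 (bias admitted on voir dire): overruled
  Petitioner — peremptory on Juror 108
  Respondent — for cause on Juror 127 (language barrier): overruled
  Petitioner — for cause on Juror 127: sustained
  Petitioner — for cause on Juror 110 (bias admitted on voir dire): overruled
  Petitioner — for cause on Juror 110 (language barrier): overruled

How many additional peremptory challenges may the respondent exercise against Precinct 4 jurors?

Respondent peremptories so far: #123, #115, #111, #124 — 4 of 7 used, 3 left overall.
Against Precinct 4: #123, #124 — 2 used; per-precinct cap 2 leaves 0.
Binding limit: min(3, 0) = 0.

0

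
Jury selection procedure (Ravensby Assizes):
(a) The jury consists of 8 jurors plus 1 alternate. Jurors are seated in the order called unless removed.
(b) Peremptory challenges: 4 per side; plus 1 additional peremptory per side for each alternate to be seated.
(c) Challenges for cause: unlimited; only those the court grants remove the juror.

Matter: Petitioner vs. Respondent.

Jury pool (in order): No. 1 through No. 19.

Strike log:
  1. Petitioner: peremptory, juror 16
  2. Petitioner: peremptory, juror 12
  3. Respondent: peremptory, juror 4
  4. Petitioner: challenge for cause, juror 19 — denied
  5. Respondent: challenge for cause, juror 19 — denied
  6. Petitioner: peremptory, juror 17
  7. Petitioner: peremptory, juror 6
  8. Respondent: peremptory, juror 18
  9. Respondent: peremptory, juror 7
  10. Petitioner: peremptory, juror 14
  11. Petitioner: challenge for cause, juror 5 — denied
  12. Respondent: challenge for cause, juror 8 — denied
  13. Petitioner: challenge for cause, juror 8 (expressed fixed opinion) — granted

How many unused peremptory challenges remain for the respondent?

Respondent allotment: 4 base + 1 × 1 alternate = 5.
Respondent peremptories used: #4, #18, #7 — 3 (for-cause on #19, #8 don't count).
Remaining: 5 − 3 = 2.

2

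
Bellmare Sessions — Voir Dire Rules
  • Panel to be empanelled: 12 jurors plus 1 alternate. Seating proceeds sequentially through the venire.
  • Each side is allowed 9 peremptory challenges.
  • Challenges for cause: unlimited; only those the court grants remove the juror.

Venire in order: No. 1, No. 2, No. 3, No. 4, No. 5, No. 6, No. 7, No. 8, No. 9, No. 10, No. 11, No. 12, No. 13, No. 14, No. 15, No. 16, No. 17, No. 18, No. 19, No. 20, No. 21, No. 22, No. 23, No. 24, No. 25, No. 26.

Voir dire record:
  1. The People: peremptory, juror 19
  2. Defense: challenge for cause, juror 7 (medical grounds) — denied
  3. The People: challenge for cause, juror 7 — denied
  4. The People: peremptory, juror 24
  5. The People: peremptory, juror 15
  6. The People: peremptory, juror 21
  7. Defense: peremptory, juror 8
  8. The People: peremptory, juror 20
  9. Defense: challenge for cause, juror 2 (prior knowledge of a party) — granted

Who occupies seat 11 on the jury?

13

Removed: #2, #8, #15, #19, #20, #21, #24. (#7 stays — for-cause denied.)
Seating in order: seats 1–12 → #1, #3, #4, #5, #6, #7, #9, #10, #11, #12, #13, #14; alternates → #16.
So seat 11 is #13.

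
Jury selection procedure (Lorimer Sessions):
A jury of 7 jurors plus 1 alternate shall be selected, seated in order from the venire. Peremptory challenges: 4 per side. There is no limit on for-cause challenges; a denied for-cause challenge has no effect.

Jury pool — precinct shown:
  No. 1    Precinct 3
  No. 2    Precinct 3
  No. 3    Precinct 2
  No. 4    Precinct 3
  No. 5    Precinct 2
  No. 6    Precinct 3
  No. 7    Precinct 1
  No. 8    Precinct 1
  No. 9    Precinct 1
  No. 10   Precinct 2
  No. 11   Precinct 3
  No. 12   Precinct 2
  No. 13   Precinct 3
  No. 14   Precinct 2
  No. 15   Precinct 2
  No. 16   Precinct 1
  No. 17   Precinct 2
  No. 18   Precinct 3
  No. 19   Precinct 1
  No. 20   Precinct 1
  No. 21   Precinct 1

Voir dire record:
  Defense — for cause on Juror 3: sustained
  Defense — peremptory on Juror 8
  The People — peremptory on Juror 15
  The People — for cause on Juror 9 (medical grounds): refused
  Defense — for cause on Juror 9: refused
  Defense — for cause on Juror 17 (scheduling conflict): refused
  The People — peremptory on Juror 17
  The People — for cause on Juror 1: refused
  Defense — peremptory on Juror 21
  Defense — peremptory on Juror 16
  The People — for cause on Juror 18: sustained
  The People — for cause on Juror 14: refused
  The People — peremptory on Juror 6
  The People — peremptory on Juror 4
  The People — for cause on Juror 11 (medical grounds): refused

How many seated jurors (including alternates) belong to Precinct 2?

Removed: #3, #4, #6, #8, #15, #16, #17, #18, #21.
Seated (8 incl. alternates): #1, #2, #5, #7, #9, #10, #11, #12.
Of those, in Precinct 2: #5, #10, #12 → 3.

3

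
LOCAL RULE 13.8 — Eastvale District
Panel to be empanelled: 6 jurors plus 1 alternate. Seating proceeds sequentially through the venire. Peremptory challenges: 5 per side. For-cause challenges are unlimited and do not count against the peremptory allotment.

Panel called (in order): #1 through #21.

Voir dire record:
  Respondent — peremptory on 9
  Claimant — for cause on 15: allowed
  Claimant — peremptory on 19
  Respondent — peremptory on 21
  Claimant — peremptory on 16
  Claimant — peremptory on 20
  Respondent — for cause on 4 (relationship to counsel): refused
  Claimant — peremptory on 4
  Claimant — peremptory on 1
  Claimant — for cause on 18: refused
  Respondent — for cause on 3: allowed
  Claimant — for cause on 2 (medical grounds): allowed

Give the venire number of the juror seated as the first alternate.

Removed: #1, #2, #3, #4, #9, #15, #16, #19, #20, #21. (#18 stays — for-cause denied.)
Filling seats in venire order through position 7: #5, #6, #7, #8, #10, #11, #12.
So alternate 1 is #12.

12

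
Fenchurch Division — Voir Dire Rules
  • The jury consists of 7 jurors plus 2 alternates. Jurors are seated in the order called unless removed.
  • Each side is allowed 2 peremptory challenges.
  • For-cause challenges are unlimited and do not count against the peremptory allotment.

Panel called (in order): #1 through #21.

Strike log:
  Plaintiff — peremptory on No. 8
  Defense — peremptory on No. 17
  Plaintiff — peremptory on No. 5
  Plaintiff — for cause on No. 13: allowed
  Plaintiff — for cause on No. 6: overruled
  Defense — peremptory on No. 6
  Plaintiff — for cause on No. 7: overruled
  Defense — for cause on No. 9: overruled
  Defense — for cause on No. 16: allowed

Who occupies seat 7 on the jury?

10

Removed: #5, #6, #8, #13, #16, #17. (#7, #9 stay — for-cause denied.)
Seating in order: seats 1–7 → #1, #2, #3, #4, #7, #9, #10; alternates → #11, #12.
So seat 7 is #10.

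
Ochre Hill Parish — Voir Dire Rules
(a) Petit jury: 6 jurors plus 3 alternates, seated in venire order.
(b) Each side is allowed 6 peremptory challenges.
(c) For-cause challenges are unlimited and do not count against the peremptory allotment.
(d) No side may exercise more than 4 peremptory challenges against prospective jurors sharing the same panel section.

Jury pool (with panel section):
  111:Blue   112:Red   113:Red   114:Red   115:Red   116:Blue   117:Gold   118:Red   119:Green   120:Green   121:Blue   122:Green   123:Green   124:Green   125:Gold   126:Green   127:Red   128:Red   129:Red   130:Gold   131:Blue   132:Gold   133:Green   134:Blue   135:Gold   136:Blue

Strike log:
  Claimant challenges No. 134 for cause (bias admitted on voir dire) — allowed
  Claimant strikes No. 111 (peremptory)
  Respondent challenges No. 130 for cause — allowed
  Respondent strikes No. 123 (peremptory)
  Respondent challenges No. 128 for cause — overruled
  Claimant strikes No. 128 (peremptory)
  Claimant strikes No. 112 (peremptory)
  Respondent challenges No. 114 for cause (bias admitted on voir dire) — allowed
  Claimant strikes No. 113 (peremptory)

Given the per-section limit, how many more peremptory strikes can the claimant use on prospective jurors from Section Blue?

Claimant peremptories so far: #111, #128, #112, #113 — 4 of 6 used, 2 left overall.
Against Section Blue: #111 — 1 used; per-section cap 4 leaves 3.
Binding limit: min(2, 3) = 2.

2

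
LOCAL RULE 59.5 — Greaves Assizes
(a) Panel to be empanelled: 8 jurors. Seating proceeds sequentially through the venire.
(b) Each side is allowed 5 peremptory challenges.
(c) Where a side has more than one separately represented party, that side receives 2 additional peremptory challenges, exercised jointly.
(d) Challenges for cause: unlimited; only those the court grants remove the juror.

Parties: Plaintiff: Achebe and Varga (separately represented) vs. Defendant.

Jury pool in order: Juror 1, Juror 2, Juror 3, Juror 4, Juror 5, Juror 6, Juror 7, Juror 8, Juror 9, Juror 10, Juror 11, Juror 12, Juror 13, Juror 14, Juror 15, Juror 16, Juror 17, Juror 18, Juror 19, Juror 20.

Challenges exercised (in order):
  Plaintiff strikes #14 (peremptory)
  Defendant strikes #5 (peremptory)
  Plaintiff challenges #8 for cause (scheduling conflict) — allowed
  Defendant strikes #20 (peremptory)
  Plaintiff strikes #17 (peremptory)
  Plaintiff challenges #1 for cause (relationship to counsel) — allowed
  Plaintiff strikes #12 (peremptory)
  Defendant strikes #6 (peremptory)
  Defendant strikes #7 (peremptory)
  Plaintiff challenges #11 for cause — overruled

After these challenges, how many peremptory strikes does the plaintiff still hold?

Plaintiff allotment: 5 base + 2 multi-party = 7.
Plaintiff peremptories used: #14, #17, #12 — 3 (for-cause on #8, #1, #11 don't count).
Remaining: 7 − 3 = 4.

4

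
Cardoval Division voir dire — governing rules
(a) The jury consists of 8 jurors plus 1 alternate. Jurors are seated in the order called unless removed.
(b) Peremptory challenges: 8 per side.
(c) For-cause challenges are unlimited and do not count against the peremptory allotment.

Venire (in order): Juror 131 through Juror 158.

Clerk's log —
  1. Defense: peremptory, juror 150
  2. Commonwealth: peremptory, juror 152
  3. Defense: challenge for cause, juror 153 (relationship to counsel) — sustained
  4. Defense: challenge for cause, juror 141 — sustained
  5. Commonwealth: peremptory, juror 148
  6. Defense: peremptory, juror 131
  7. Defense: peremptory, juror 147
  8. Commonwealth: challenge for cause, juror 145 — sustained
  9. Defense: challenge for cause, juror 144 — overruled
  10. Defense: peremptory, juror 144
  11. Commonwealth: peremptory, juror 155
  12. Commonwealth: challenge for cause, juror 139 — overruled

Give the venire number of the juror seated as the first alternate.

140

Removed: #131, #141, #144, #145, #147, #148, #150, #152, #153, #155. (#139 stays — for-cause denied.)
Filling seats in venire order through position 9: #132, #133, #134, #135, #136, #137, #138, #139, #140.
So alternate 1 is #140.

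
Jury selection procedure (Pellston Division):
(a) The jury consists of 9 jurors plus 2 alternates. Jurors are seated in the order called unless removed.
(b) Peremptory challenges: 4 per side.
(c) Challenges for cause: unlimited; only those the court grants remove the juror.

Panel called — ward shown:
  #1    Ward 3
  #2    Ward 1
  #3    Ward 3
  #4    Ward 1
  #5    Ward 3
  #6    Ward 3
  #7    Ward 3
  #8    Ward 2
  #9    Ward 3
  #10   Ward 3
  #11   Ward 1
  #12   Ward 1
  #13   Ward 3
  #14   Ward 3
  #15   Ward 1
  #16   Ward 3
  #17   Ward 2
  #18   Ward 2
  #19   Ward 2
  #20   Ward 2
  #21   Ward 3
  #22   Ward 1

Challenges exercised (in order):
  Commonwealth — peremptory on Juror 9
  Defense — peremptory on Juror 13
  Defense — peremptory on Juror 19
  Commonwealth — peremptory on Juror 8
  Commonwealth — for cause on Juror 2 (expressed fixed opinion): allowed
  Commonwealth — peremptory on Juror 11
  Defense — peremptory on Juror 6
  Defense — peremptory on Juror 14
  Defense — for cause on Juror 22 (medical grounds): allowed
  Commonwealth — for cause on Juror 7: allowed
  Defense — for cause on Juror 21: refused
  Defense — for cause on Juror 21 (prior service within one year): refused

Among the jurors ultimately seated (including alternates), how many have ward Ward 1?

Removed: #2, #6, #7, #8, #9, #11, #13, #14, #19, #22.
Seated (11 incl. alternates): #1, #3, #4, #5, #10, #12, #15, #16, #17, #18, #20.
Of those, in Ward 1: #4, #12, #15 → 3.

3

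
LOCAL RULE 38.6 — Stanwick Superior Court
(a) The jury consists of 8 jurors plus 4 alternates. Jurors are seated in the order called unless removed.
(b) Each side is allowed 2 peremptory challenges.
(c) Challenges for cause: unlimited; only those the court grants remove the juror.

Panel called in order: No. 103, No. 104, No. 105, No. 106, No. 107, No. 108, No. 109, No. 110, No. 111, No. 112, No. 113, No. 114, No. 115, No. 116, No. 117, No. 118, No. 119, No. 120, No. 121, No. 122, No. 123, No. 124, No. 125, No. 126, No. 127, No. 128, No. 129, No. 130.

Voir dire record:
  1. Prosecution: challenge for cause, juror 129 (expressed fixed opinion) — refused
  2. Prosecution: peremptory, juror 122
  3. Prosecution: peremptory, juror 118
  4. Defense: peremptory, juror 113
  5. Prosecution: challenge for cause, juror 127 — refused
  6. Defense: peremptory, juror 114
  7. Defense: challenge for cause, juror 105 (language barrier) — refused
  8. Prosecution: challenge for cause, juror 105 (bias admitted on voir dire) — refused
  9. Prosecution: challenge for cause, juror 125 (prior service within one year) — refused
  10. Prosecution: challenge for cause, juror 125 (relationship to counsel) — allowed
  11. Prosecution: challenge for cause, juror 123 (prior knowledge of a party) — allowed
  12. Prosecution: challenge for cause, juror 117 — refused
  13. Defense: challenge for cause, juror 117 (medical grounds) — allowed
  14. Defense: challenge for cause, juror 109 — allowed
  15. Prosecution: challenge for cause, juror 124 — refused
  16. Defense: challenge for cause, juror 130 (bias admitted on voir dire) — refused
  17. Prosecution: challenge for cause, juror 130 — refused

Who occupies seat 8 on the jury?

111

Removed: #109, #113, #114, #117, #118, #122, #123, #125. (#105, #124, #127, #129, #130 stay — for-cause denied.)
Seating in order: seats 1–8 → #103, #104, #105, #106, #107, #108, #110, #111; alternates → #112, #115, #116, #119.
So seat 8 is #111.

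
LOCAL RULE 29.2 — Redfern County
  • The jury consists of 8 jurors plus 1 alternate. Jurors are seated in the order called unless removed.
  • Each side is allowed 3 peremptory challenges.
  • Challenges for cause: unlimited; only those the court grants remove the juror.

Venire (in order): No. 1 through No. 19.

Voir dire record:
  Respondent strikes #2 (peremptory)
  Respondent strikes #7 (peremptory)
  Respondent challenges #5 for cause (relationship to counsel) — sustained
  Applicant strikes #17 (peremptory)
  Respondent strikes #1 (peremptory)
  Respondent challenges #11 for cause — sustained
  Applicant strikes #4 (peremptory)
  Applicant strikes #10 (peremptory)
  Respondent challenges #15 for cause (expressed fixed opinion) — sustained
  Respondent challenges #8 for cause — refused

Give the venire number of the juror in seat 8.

16

Removed: #1, #2, #4, #5, #7, #10, #11, #15, #17. (#8 stays — for-cause denied.)
Seating in order: seats 1–8 → #3, #6, #8, #9, #12, #13, #14, #16; alternates → #18.
So seat 8 is #16.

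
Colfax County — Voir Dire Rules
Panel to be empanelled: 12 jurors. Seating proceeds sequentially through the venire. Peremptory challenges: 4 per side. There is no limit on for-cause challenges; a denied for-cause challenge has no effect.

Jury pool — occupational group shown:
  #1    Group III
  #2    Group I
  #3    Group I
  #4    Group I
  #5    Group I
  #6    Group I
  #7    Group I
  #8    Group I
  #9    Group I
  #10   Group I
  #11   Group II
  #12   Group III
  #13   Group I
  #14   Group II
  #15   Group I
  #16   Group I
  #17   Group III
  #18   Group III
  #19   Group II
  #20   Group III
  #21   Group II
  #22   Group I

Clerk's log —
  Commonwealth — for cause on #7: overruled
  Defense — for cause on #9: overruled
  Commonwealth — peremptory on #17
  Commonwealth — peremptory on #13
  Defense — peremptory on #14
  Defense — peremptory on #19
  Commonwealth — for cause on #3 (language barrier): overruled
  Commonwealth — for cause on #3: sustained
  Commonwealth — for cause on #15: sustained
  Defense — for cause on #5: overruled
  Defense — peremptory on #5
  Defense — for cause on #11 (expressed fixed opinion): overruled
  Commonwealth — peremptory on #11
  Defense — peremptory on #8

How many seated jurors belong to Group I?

Removed: #3, #5, #8, #11, #13, #14, #15, #17, #19.
Seated jurors 1–12: #1, #2, #4, #6, #7, #9, #10, #12, #16, #18, #20, #21.
Of those, in Group I: #2, #4, #6, #7, #9, #10, #16 → 7.

7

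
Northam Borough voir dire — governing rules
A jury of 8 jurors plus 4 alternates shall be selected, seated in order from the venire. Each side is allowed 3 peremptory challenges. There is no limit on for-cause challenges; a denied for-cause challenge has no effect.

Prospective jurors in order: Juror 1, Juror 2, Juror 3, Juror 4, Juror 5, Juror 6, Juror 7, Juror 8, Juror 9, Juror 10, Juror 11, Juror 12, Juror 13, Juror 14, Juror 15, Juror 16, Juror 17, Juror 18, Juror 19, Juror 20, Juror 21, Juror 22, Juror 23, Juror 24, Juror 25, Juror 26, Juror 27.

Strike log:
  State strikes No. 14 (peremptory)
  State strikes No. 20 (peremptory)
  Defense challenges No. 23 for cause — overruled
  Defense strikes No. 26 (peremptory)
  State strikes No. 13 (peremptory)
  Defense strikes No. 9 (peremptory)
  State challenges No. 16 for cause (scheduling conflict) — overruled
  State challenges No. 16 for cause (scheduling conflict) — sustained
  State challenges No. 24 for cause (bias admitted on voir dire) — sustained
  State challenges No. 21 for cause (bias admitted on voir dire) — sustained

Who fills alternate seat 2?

11

Removed: #9, #13, #14, #16, #20, #21, #24, #26. (#23 stays — for-cause denied.)
Seating in order: seats 1–8 → #1, #2, #3, #4, #5, #6, #7, #8; alternates → #10, #11, #12, #15.
So alternate 2 is #11.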